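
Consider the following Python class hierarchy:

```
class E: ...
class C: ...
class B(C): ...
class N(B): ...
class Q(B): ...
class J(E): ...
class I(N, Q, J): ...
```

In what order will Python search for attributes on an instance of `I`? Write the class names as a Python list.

[I, N, Q, B, C, J, E, object]

L[I] = I + merge(L[N], L[Q], L[J], [N Q J])
  take N:  [N B C object] + [Q B C object] + [J E object] + [N Q J]
  take Q:  [B C object] + [Q B C object] + [J E object] + [Q J]
  take B:  [B C object] + [B C object] + [J E object] + [J]
  take C:  [C object] + [C object] + [J E object] + [J]
  take J:  [object] + [object] + [J E object] + [J]
  take E:  [object] + [object] + [E object]
  take object:  [object] + [object] + [object]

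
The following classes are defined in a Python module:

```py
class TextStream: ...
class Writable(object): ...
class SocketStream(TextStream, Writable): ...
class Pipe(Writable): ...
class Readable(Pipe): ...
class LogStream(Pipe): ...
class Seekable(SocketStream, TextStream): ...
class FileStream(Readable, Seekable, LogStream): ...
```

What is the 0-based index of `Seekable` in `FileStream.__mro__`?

2

L[FileStream] = FileStream + merge(L[Readable], L[Seekable], L[LogStream], [Readable Seekable LogStream])
  take Readable:  [Readable Pipe Writable object] + [Seekable SocketStream TextStream Writable object] + [LogStream Pipe Writable object] + [Readable Seekable LogStream]
  take Seekable:  [Pipe Writable object] + [Seekable SocketStream TextStream Writable object] + [LogStream Pipe Writable object] + [Seekable LogStream]
  take SocketStream:  [Pipe Writable object] + [SocketStream TextStream Writable object] + [LogStream Pipe Writable object] + [LogStream]
  take TextStream:  [Pipe Writable object] + [TextStream Writable object] + [LogStream Pipe Writable object] + [LogStream]
  take LogStream:  [Pipe Writable object] + [Writable object] + [LogStream Pipe Writable object] + [LogStream]
  take Pipe:  [Pipe Writable object] + [Writable object] + [Pipe Writable object]
  take Writable:  [Writable object] + [Writable object] + [Writable object]
  take object:  [object] + [object] + [object]
MRO: FileStream Readable Seekable SocketStream TextStream LogStream Pipe Writable object
Seekable sits at index 2.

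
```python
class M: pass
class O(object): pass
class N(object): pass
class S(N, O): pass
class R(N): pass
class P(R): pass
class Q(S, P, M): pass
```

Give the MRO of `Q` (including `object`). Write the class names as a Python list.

[Q, S, P, R, N, O, M, object]

L[Q] = Q + merge(L[S], L[P], L[M], [S P M])
  take S:  [S N O object] + [P R N object] + [M object] + [S P M]
  take P:  [N O object] + [P R N object] + [M object] + [P M]
  take R:  [N O object] + [R N object] + [M object] + [M]
  take N:  [N O object] + [N object] + [M object] + [M]
  take O:  [O object] + [object] + [M object] + [M]
  take M:  [object] + [object] + [M object] + [M]
  take object:  [object] + [object] + [object]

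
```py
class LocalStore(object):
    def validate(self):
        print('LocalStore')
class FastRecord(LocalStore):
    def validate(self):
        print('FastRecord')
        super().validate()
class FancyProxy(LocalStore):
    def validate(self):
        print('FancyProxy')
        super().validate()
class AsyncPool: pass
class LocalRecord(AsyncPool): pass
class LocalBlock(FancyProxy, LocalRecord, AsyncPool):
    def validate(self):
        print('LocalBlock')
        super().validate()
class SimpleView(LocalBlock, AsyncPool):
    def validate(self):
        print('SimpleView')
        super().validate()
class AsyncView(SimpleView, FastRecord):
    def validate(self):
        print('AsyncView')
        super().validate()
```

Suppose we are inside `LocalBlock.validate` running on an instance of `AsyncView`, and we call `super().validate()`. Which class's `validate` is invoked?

FancyProxy

L[AsyncView] = AsyncView + merge(L[SimpleView], L[FastRecord], [SimpleView FastRecord])
  take SimpleView:  [SimpleView LocalBlock FancyProxy LocalStore LocalRecord AsyncPool object] + [FastRecord LocalStore object] + [SimpleView FastRecord]
  take LocalBlock:  [LocalBlock FancyProxy LocalStore LocalRecord AsyncPool object] + [FastRecord LocalStore object] + [FastRecord]
  take FancyProxy:  [FancyProxy LocalStore LocalRecord AsyncPool object] + [FastRecord LocalStore object] + [FastRecord]
  take FastRecord:  [LocalStore LocalRecord AsyncPool object] + [FastRecord LocalStore object] + [FastRecord]
  take LocalStore:  [LocalStore LocalRecord AsyncPool object] + [LocalStore object]
  take LocalRecord:  [LocalRecord AsyncPool object] + [object]
  take AsyncPool:  [AsyncPool object] + [object]
  take object:  [object] + [object]
MRO: AsyncView SimpleView LocalBlock FancyProxy FastRecord LocalStore LocalRecord AsyncPool object
super() in LocalBlock.validate on a AsyncView instance goes to the class after LocalBlock in AsyncView's MRO: FancyProxy.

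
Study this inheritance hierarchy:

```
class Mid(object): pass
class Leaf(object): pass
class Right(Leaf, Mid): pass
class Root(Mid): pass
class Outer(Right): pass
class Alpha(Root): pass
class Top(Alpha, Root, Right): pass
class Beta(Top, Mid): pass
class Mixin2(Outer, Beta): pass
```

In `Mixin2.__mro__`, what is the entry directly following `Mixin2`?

L[Mixin2] = Mixin2 + merge(L[Outer], L[Beta], [Outer Beta])
  take Outer:  [Outer Right Leaf Mid object] + [Beta Top Alpha Root Right Leaf Mid object] + [Outer Beta]
  take Beta:  [Right Leaf Mid object] + [Beta Top Alpha Root Right Leaf Mid object] + [Beta]
  take Top:  [Right Leaf Mid object] + [Top Alpha Root Right Leaf Mid object]
  take Alpha:  [Right Leaf Mid object] + [Alpha Root Right Leaf Mid object]
  take Root:  [Right Leaf Mid object] + [Root Right Leaf Mid object]
  take Right:  [Right Leaf Mid object] + [Right Leaf Mid object]
  take Leaf:  [Leaf Mid object] + [Leaf Mid object]
  take Mid:  [Mid object] + [Mid object]
  take object:  [object] + [object]
MRO: Mixin2 Outer Beta Top Alpha Root Right Leaf Mid object
Mixin2 is at position 0; next is Outer.

Outer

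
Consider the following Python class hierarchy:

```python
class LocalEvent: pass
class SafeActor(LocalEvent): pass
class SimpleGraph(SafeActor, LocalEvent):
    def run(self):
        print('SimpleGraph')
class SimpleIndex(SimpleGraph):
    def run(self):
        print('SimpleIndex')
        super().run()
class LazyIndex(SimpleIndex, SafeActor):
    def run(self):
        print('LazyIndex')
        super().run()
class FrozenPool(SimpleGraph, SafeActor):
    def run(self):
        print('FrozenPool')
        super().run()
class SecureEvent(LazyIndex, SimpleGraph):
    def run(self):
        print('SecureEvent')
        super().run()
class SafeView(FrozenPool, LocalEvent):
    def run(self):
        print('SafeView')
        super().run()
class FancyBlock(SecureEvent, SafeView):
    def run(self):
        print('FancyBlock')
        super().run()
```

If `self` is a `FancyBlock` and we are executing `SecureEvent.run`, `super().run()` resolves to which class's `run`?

L[FancyBlock] = FancyBlock + merge(L[SecureEvent], L[SafeView], [SecureEvent SafeView])
  take SecureEvent:  [SecureEvent LazyIndex SimpleIndex SimpleGraph SafeActor LocalEvent object] + [SafeView FrozenPool SimpleGraph SafeActor LocalEvent object] + [SecureEvent SafeView]
  take LazyIndex:  [LazyIndex SimpleIndex SimpleGraph SafeActor LocalEvent object] + [SafeView FrozenPool SimpleGraph SafeActor LocalEvent object] + [SafeView]
  take SimpleIndex:  [SimpleIndex SimpleGraph SafeActor LocalEvent object] + [SafeView FrozenPool SimpleGraph SafeActor LocalEvent object] + [SafeView]
  take SafeView:  [SimpleGraph SafeActor LocalEvent object] + [SafeView FrozenPool SimpleGraph SafeActor LocalEvent object] + [SafeView]
  take FrozenPool:  [SimpleGraph SafeActor LocalEvent object] + [FrozenPool SimpleGraph SafeActor LocalEvent object]
  take SimpleGraph:  [SimpleGraph SafeActor LocalEvent object] + [SimpleGraph SafeActor LocalEvent object]
  take SafeActor:  [SafeActor LocalEvent object] + [SafeActor LocalEvent object]
  take LocalEvent:  [LocalEvent object] + [LocalEvent object]
  take object:  [object] + [object]
MRO: FancyBlock SecureEvent LazyIndex SimpleIndex SafeView FrozenPool SimpleGraph SafeActor LocalEvent object
super() in SecureEvent.run on a FancyBlock instance goes to the class after SecureEvent in FancyBlock's MRO: LazyIndex.

LazyIndex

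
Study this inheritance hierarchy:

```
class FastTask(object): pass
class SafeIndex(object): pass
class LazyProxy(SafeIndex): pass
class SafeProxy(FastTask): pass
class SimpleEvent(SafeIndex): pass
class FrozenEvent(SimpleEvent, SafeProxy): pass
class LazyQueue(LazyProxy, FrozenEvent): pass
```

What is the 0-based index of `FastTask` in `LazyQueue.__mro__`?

L[LazyQueue] = LazyQueue + merge(L[LazyProxy], L[FrozenEvent], [LazyProxy FrozenEvent])
  take LazyProxy:  [LazyProxy SafeIndex object] + [FrozenEvent SimpleEvent SafeIndex SafeProxy FastTask object] + [LazyProxy FrozenEvent]
  take FrozenEvent:  [SafeIndex object] + [FrozenEvent SimpleEvent SafeIndex SafeProxy FastTask object] + [FrozenEvent]
  take SimpleEvent:  [SafeIndex object] + [SimpleEvent SafeIndex SafeProxy FastTask object]
  take SafeIndex:  [SafeIndex object] + [SafeIndex SafeProxy FastTask object]
  take SafeProxy:  [object] + [SafeProxy FastTask object]
  take FastTask:  [object] + [FastTask object]
  take object:  [object] + [object]
MRO: LazyQueue LazyProxy FrozenEvent SimpleEvent SafeIndex SafeProxy FastTask object
FastTask sits at index 6.

6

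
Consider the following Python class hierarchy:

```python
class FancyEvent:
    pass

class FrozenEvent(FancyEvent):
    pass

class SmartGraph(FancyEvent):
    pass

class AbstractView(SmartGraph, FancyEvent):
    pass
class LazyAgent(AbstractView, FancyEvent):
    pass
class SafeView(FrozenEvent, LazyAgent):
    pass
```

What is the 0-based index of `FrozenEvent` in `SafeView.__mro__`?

1

L[SafeView] = SafeView + merge(L[FrozenEvent], L[LazyAgent], [FrozenEvent LazyAgent])
  take FrozenEvent:  [FrozenEvent FancyEvent object] + [LazyAgent AbstractView SmartGraph FancyEvent object] + [FrozenEvent LazyAgent]
  take LazyAgent:  [FancyEvent object] + [LazyAgent AbstractView SmartGraph FancyEvent object] + [LazyAgent]
  take AbstractView:  [FancyEvent object] + [AbstractView SmartGraph FancyEvent object]
  take SmartGraph:  [FancyEvent object] + [SmartGraph FancyEvent object]
  take FancyEvent:  [FancyEvent object] + [FancyEvent object]
  take object:  [object] + [object]
MRO: SafeView FrozenEvent LazyAgent AbstractView SmartGraph FancyEvent object
FrozenEvent sits at index 1.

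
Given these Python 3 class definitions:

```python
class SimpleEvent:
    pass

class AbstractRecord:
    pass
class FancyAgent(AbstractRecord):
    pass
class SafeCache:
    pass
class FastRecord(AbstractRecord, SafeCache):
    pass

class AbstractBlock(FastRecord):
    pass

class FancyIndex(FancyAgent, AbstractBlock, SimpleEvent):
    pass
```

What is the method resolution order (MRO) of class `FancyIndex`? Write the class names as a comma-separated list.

L[FancyIndex] = FancyIndex + merge(L[FancyAgent], L[AbstractBlock], L[SimpleEvent], [FancyAgent AbstractBlock SimpleEvent])
  take FancyAgent:  [FancyAgent AbstractRecord object] + [AbstractBlock FastRecord AbstractRecord SafeCache object] + [SimpleEvent object] + [FancyAgent AbstractBlock SimpleEvent]
  take AbstractBlock:  [AbstractRecord object] + [AbstractBlock FastRecord AbstractRecord SafeCache object] + [SimpleEvent object] + [AbstractBlock SimpleEvent]
  take FastRecord:  [AbstractRecord object] + [FastRecord AbstractRecord SafeCache object] + [SimpleEvent object] + [SimpleEvent]
  take AbstractRecord:  [AbstractRecord object] + [AbstractRecord SafeCache object] + [SimpleEvent object] + [SimpleEvent]
  take SafeCache:  [object] + [SafeCache object] + [SimpleEvent object] + [SimpleEvent]
  take SimpleEvent:  [object] + [object] + [SimpleEvent object] + [SimpleEvent]
  take object:  [object] + [object] + [object]

FancyIndex, FancyAgent, AbstractBlock, FastRecord, AbstractRecord, SafeCache, SimpleEvent, object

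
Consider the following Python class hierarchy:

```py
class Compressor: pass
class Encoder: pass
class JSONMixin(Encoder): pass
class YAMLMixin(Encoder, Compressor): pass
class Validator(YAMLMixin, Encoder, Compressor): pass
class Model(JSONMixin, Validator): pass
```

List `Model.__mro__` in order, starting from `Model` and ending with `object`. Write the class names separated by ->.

L[Model] = Model + merge(L[JSONMixin], L[Validator], [JSONMixin Validator])
  take JSONMixin:  [JSONMixin Encoder object] + [Validator YAMLMixin Encoder Compressor object] + [JSONMixin Validator]
  take Validator:  [Encoder object] + [Validator YAMLMixin Encoder Compressor object] + [Validator]
  take YAMLMixin:  [Encoder object] + [YAMLMixin Encoder Compressor object]
  take Encoder:  [Encoder object] + [Encoder Compressor object]
  take Compressor:  [object] + [Compressor object]
  take object:  [object] + [object]

Model -> JSONMixin -> Validator -> YAMLMixin -> Encoder -> Compressor -> object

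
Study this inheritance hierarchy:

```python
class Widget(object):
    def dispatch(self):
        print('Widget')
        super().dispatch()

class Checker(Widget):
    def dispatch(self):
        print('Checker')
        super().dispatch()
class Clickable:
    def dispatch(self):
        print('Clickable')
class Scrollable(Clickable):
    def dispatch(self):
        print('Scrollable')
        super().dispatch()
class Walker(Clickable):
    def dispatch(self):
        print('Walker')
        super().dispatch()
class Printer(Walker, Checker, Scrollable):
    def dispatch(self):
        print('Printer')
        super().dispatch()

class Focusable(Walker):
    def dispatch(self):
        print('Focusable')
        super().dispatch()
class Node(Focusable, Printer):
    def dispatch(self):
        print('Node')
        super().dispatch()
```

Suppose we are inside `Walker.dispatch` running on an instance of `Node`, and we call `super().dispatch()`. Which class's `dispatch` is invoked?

L[Node] = Node + merge(L[Focusable], L[Printer], [Focusable Printer])
  take Focusable:  [Focusable Walker Clickable object] + [Printer Walker Checker Widget Scrollable Clickable object] + [Focusable Printer]
  take Printer:  [Walker Clickable object] + [Printer Walker Checker Widget Scrollable Clickable object] + [Printer]
  take Walker:  [Walker Clickable object] + [Walker Checker Widget Scrollable Clickable object]
  take Checker:  [Clickable object] + [Checker Widget Scrollable Clickable object]
  take Widget:  [Clickable object] + [Widget Scrollable Clickable object]
  take Scrollable:  [Clickable object] + [Scrollable Clickable object]
  take Clickable:  [Clickable object] + [Clickable object]
  take object:  [object] + [object]
MRO: Node Focusable Printer Walker Checker Widget Scrollable Clickable object
super() in Walker.dispatch on a Node instance goes to the class after Walker in Node's MRO: Checker.

Checker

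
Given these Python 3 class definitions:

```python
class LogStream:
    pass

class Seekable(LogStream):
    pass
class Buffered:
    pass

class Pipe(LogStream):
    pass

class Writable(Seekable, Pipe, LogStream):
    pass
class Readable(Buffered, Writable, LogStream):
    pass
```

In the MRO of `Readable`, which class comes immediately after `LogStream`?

L[Readable] = Readable + merge(L[Buffered], L[Writable], L[LogStream], [Buffered Writable LogStream])
  take Buffered:  [Buffered object] + [Writable Seekable Pipe LogStream object] + [LogStream object] + [Buffered Writable LogStream]
  take Writable:  [object] + [Writable Seekable Pipe LogStream object] + [LogStream object] + [Writable LogStream]
  take Seekable:  [object] + [Seekable Pipe LogStream object] + [LogStream object] + [LogStream]
  take Pipe:  [object] + [Pipe LogStream object] + [LogStream object] + [LogStream]
  take LogStream:  [object] + [LogStream object] + [LogStream object] + [LogStream]
  take object:  [object] + [object] + [object]
MRO: Readable Buffered Writable Seekable Pipe LogStream object
LogStream is at position 5; next is object.

object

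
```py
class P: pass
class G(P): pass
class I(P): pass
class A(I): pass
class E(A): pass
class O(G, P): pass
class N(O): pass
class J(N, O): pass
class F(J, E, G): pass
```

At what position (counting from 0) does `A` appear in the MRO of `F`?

L[F] = F + merge(L[J], L[E], L[G], [J E G])
  take J:  [J N O G P object] + [E A I P object] + [G P object] + [J E G]
  take N:  [N O G P object] + [E A I P object] + [G P object] + [E G]
  take O:  [O G P object] + [E A I P object] + [G P object] + [E G]
  take E:  [G P object] + [E A I P object] + [G P object] + [E G]
  take G:  [G P object] + [A I P object] + [G P object] + [G]
  take A:  [P object] + [A I P object] + [P object]
  take I:  [P object] + [I P object] + [P object]
  take P:  [P object] + [P object] + [P object]
  take object:  [object] + [object] + [object]
MRO: F J N O E G A I P object
A sits at index 6.

6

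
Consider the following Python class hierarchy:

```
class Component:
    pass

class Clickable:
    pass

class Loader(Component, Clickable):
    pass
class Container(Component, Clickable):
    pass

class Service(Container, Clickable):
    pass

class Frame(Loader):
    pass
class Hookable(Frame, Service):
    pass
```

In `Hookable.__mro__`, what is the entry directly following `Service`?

L[Hookable] = Hookable + merge(L[Frame], L[Service], [Frame Service])
  take Frame:  [Frame Loader Component Clickable object] + [Service Container Component Clickable object] + [Frame Service]
  take Loader:  [Loader Component Clickable object] + [Service Container Component Clickable object] + [Service]
  take Service:  [Component Clickable object] + [Service Container Component Clickable object] + [Service]
  take Container:  [Component Clickable object] + [Container Component Clickable object]
  take Component:  [Component Clickable object] + [Component Clickable object]
  take Clickable:  [Clickable object] + [Clickable object]
  take object:  [object] + [object]
MRO: Hookable Frame Loader Service Container Component Clickable object
Service is at position 3; next is Container.

Container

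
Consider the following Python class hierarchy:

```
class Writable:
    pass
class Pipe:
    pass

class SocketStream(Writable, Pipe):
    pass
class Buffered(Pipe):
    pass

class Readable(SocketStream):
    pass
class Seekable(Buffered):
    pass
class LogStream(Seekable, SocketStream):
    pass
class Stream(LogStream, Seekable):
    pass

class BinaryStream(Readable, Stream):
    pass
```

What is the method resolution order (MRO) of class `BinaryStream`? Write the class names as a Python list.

[BinaryStream, Readable, Stream, LogStream, Seekable, Buffered, SocketStream, Writable, Pipe, object]

L[BinaryStream] = BinaryStream + merge(L[Readable], L[Stream], [Readable Stream])
  take Readable:  [Readable SocketStream Writable Pipe object] + [Stream LogStream Seekable Buffered SocketStream Writable Pipe object] + [Readable Stream]
  take Stream:  [SocketStream Writable Pipe object] + [Stream LogStream Seekable Buffered SocketStream Writable Pipe object] + [Stream]
  take LogStream:  [SocketStream Writable Pipe object] + [LogStream Seekable Buffered SocketStream Writable Pipe object]
  take Seekable:  [SocketStream Writable Pipe object] + [Seekable Buffered SocketStream Writable Pipe object]
  take Buffered:  [SocketStream Writable Pipe object] + [Buffered SocketStream Writable Pipe object]
  take SocketStream:  [SocketStream Writable Pipe object] + [SocketStream Writable Pipe object]
  take Writable:  [Writable Pipe object] + [Writable Pipe object]
  take Pipe:  [Pipe object] + [Pipe object]
  take object:  [object] + [object]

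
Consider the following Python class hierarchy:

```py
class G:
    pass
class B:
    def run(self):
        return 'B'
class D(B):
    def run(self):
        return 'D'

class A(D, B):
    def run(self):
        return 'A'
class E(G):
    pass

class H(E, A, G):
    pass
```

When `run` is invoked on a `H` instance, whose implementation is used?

L[H] = H + merge(L[E], L[A], L[G], [E A G])
  take E:  [E G object] + [A D B object] + [G object] + [E A G]
  take A:  [G object] + [A D B object] + [G object] + [A G]
  take G:  [G object] + [D B object] + [G object] + [G]
  take D:  [object] + [D B object] + [object]
  take B:  [object] + [B object] + [object]
  take object:  [object] + [object] + [object]
MRO: H E A G D B object
run is defined in: A, B, D. First along the MRO is A.

A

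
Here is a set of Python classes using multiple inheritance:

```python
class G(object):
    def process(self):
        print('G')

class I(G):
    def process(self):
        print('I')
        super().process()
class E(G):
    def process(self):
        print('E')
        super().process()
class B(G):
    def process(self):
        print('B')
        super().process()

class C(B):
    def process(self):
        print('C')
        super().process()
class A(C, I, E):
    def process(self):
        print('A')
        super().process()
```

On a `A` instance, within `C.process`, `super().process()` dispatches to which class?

B

L[A] = A + merge(L[C], L[I], L[E], [C I E])
  take C:  [C B G object] + [I G object] + [E G object] + [C I E]
  take B:  [B G object] + [I G object] + [E G object] + [I E]
  take I:  [G object] + [I G object] + [E G object] + [I E]
  take E:  [G object] + [G object] + [E G object] + [E]
  take G:  [G object] + [G object] + [G object]
  take object:  [object] + [object] + [object]
MRO: A C B I E G object
super() in C.process on a A instance goes to the class after C in A's MRO: B.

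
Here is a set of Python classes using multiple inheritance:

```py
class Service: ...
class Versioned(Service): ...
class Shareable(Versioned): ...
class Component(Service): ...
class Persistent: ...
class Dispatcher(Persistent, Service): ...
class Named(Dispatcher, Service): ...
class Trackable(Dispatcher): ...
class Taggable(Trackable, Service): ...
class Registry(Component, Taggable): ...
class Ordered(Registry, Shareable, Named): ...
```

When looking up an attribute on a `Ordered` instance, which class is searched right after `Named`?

L[Ordered] = Ordered + merge(L[Registry], L[Shareable], L[Named], [Registry Shareable Named])
  take Registry:  [Registry Component Taggable Trackable Dispatcher Persistent Service object] + [Shareable Versioned Service object] + [Named Dispatcher Persistent Service object] + [Registry Shareable Named]
  take Component:  [Component Taggable Trackable Dispatcher Persistent Service object] + [Shareable Versioned Service object] + [Named Dispatcher Persistent Service object] + [Shareable Named]
  take Taggable:  [Taggable Trackable Dispatcher Persistent Service object] + [Shareable Versioned Service object] + [Named Dispatcher Persistent Service object] + [Shareable Named]
  take Trackable:  [Trackable Dispatcher Persistent Service object] + [Shareable Versioned Service object] + [Named Dispatcher Persistent Service object] + [Shareable Named]
  take Shareable:  [Dispatcher Persistent Service object] + [Shareable Versioned Service object] + [Named Dispatcher Persistent Service object] + [Shareable Named]
  take Versioned:  [Dispatcher Persistent Service object] + [Versioned Service object] + [Named Dispatcher Persistent Service object] + [Named]
  take Named:  [Dispatcher Persistent Service object] + [Service object] + [Named Dispatcher Persistent Service object] + [Named]
  take Dispatcher:  [Dispatcher Persistent Service object] + [Service object] + [Dispatcher Persistent Service object]
  take Persistent:  [Persistent Service object] + [Service object] + [Persistent Service object]
  take Service:  [Service object] + [Service object] + [Service object]
  take object:  [object] + [object] + [object]
MRO: Ordered Registry Component Taggable Trackable Shareable Versioned Named Dispatcher Persistent Service object
Named is at position 7; next is Dispatcher.

Dispatcher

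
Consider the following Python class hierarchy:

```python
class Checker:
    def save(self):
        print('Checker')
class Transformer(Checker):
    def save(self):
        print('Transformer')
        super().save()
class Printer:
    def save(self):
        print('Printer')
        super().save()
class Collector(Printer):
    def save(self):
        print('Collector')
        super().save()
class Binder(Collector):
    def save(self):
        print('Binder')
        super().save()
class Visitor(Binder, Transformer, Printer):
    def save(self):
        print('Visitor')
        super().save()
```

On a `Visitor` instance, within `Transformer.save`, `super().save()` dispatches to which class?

Printer

L[Visitor] = Visitor + merge(L[Binder], L[Transformer], L[Printer], [Binder Transformer Printer])
  take Binder:  [Binder Collector Printer object] + [Transformer Checker object] + [Printer object] + [Binder Transformer Printer]
  take Collector:  [Collector Printer object] + [Transformer Checker object] + [Printer object] + [Transformer Printer]
  take Transformer:  [Printer object] + [Transformer Checker object] + [Printer object] + [Transformer Printer]
  take Printer:  [Printer object] + [Checker object] + [Printer object] + [Printer]
  take Checker:  [object] + [Checker object] + [object]
  take object:  [object] + [object] + [object]
MRO: Visitor Binder Collector Transformer Printer Checker object
super() in Transformer.save on a Visitor instance goes to the class after Transformer in Visitor's MRO: Printer.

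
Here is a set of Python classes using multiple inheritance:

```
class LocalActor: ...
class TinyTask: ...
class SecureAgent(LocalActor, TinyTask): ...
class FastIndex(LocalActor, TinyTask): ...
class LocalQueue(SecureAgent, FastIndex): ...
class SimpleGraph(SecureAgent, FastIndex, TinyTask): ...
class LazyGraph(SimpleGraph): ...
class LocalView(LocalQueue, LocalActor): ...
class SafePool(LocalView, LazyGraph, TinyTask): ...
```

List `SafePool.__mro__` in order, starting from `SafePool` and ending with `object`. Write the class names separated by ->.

SafePool -> LocalView -> LocalQueue -> LazyGraph -> SimpleGraph -> SecureAgent -> FastIndex -> LocalActor -> TinyTask -> object

L[SafePool] = SafePool + merge(L[LocalView], L[LazyGraph], L[TinyTask], [LocalView LazyGraph TinyTask])
  take LocalView:  [LocalView LocalQueue SecureAgent FastIndex LocalActor TinyTask object] + [LazyGraph SimpleGraph SecureAgent FastIndex LocalActor TinyTask object] + [TinyTask object] + [LocalView LazyGraph TinyTask]
  take LocalQueue:  [LocalQueue SecureAgent FastIndex LocalActor TinyTask object] + [LazyGraph SimpleGraph SecureAgent FastIndex LocalActor TinyTask object] + [TinyTask object] + [LazyGraph TinyTask]
  take LazyGraph:  [SecureAgent FastIndex LocalActor TinyTask object] + [LazyGraph SimpleGraph SecureAgent FastIndex LocalActor TinyTask object] + [TinyTask object] + [LazyGraph TinyTask]
  take SimpleGraph:  [SecureAgent FastIndex LocalActor TinyTask object] + [SimpleGraph SecureAgent FastIndex LocalActor TinyTask object] + [TinyTask object] + [TinyTask]
  take SecureAgent:  [SecureAgent FastIndex LocalActor TinyTask object] + [SecureAgent FastIndex LocalActor TinyTask object] + [TinyTask object] + [TinyTask]
  take FastIndex:  [FastIndex LocalActor TinyTask object] + [FastIndex LocalActor TinyTask object] + [TinyTask object] + [TinyTask]
  take LocalActor:  [LocalActor TinyTask object] + [LocalActor TinyTask object] + [TinyTask object] + [TinyTask]
  take TinyTask:  [TinyTask object] + [TinyTask object] + [TinyTask object] + [TinyTask]
  take object:  [object] + [object] + [object]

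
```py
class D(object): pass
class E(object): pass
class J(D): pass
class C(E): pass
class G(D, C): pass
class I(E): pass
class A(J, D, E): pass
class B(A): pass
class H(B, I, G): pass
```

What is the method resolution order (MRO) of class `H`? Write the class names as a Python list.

[H, B, A, J, I, G, D, C, E, object]

L[H] = H + merge(L[B], L[I], L[G], [B I G])
  take B:  [B A J D E object] + [I E object] + [G D C E object] + [B I G]
  take A:  [A J D E object] + [I E object] + [G D C E object] + [I G]
  take J:  [J D E object] + [I E object] + [G D C E object] + [I G]
  take I:  [D E object] + [I E object] + [G D C E object] + [I G]
  take G:  [D E object] + [E object] + [G D C E object] + [G]
  take D:  [D E object] + [E object] + [D C E object]
  take C:  [E object] + [E object] + [C E object]
  take E:  [E object] + [E object] + [E object]
  take object:  [object] + [object] + [object]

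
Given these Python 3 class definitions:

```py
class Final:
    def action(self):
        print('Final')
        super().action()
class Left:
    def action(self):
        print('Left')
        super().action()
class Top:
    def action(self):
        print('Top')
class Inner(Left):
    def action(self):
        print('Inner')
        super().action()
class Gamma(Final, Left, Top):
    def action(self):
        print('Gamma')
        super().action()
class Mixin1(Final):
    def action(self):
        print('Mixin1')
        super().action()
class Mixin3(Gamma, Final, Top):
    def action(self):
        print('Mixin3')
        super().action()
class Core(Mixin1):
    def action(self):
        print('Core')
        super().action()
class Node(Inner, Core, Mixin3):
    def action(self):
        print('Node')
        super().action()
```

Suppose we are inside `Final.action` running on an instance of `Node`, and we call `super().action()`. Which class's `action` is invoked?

Left

L[Node] = Node + merge(L[Inner], L[Core], L[Mixin3], [Inner Core Mixin3])
  take Inner:  [Inner Left object] + [Core Mixin1 Final object] + [Mixin3 Gamma Final Left Top object] + [Inner Core Mixin3]
  take Core:  [Left object] + [Core Mixin1 Final object] + [Mixin3 Gamma Final Left Top object] + [Core Mixin3]
  take Mixin1:  [Left object] + [Mixin1 Final object] + [Mixin3 Gamma Final Left Top object] + [Mixin3]
  take Mixin3:  [Left object] + [Final object] + [Mixin3 Gamma Final Left Top object] + [Mixin3]
  take Gamma:  [Left object] + [Final object] + [Gamma Final Left Top object]
  take Final:  [Left object] + [Final object] + [Final Left Top object]
  take Left:  [Left object] + [object] + [Left Top object]
  take Top:  [object] + [object] + [Top object]
  take object:  [object] + [object] + [object]
MRO: Node Inner Core Mixin1 Mixin3 Gamma Final Left Top object
super() in Final.action on a Node instance goes to the class after Final in Node's MRO: Left.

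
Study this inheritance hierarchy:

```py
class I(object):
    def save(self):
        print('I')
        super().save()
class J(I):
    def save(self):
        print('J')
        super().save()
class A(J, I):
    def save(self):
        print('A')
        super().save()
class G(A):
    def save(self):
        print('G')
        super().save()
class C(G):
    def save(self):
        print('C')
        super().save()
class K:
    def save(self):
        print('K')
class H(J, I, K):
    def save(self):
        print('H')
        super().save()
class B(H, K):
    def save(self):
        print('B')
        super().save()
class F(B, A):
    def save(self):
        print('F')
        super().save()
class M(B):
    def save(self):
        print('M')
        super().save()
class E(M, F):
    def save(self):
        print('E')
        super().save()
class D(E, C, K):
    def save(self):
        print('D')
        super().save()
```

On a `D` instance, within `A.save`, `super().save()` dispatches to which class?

J

L[D] = D + merge(L[E], L[C], L[K], [E C K])
  take E:  [E M F B H A J I K object] + [C G A J I object] + [K object] + [E C K]
  take M:  [M F B H A J I K object] + [C G A J I object] + [K object] + [C K]
  take F:  [F B H A J I K object] + [C G A J I object] + [K object] + [C K]
  take B:  [B H A J I K object] + [C G A J I object] + [K object] + [C K]
  take H:  [H A J I K object] + [C G A J I object] + [K object] + [C K]
  take C:  [A J I K object] + [C G A J I object] + [K object] + [C K]
  take G:  [A J I K object] + [G A J I object] + [K object] + [K]
  take A:  [A J I K object] + [A J I object] + [K object] + [K]
  take J:  [J I K object] + [J I object] + [K object] + [K]
  take I:  [I K object] + [I object] + [K object] + [K]
  take K:  [K object] + [object] + [K object] + [K]
  take object:  [object] + [object] + [object]
MRO: D E M F B H C G A J I K object
super() in A.save on a D instance goes to the class after A in D's MRO: J.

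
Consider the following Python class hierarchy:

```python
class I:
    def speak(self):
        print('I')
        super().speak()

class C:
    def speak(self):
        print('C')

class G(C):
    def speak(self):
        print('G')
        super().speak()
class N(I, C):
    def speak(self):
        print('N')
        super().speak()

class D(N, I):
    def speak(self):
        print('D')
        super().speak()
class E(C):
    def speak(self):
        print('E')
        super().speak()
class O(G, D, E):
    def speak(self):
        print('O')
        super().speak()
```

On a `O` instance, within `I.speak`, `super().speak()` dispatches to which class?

E

L[O] = O + merge(L[G], L[D], L[E], [G D E])
  take G:  [G C object] + [D N I C object] + [E C object] + [G D E]
  take D:  [C object] + [D N I C object] + [E C object] + [D E]
  take N:  [C object] + [N I C object] + [E C object] + [E]
  take I:  [C object] + [I C object] + [E C object] + [E]
  take E:  [C object] + [C object] + [E C object] + [E]
  take C:  [C object] + [C object] + [C object]
  take object:  [object] + [object] + [object]
MRO: O G D N I E C object
super() in I.speak on a O instance goes to the class after I in O's MRO: E.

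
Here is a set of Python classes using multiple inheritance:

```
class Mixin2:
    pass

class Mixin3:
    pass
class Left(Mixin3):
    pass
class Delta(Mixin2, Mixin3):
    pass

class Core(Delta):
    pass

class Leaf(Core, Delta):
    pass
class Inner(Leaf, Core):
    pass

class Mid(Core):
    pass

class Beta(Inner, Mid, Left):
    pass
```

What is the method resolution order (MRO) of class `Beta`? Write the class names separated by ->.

Beta -> Inner -> Leaf -> Mid -> Core -> Delta -> Mixin2 -> Left -> Mixin3 -> object

L[Beta] = Beta + merge(L[Inner], L[Mid], L[Left], [Inner Mid Left])
  take Inner:  [Inner Leaf Core Delta Mixin2 Mixin3 object] + [Mid Core Delta Mixin2 Mixin3 object] + [Left Mixin3 object] + [Inner Mid Left]
  take Leaf:  [Leaf Core Delta Mixin2 Mixin3 object] + [Mid Core Delta Mixin2 Mixin3 object] + [Left Mixin3 object] + [Mid Left]
  take Mid:  [Core Delta Mixin2 Mixin3 object] + [Mid Core Delta Mixin2 Mixin3 object] + [Left Mixin3 object] + [Mid Left]
  take Core:  [Core Delta Mixin2 Mixin3 object] + [Core Delta Mixin2 Mixin3 object] + [Left Mixin3 object] + [Left]
  take Delta:  [Delta Mixin2 Mixin3 object] + [Delta Mixin2 Mixin3 object] + [Left Mixin3 object] + [Left]
  take Mixin2:  [Mixin2 Mixin3 object] + [Mixin2 Mixin3 object] + [Left Mixin3 object] + [Left]
  take Left:  [Mixin3 object] + [Mixin3 object] + [Left Mixin3 object] + [Left]
  take Mixin3:  [Mixin3 object] + [Mixin3 object] + [Mixin3 object]
  take object:  [object] + [object] + [object]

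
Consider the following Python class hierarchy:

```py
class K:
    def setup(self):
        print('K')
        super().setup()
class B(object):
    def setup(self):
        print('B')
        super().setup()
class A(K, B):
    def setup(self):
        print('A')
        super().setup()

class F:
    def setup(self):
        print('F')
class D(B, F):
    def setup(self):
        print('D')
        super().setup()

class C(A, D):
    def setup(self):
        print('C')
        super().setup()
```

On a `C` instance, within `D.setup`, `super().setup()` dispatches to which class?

L[C] = C + merge(L[A], L[D], [A D])
  take A:  [A K B object] + [D B F object] + [A D]
  take K:  [K B object] + [D B F object] + [D]
  take D:  [B object] + [D B F object] + [D]
  take B:  [B object] + [B F object]
  take F:  [object] + [F object]
  take object:  [object] + [object]
MRO: C A K D B F object
super() in D.setup on a C instance goes to the class after D in C's MRO: B.

B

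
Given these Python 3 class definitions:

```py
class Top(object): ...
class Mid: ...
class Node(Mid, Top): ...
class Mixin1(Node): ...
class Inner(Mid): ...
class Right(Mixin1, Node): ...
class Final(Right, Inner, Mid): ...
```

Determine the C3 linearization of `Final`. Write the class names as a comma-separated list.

Final, Right, Mixin1, Node, Inner, Mid, Top, object

L[Final] = Final + merge(L[Right], L[Inner], L[Mid], [Right Inner Mid])
  take Right:  [Right Mixin1 Node Mid Top object] + [Inner Mid object] + [Mid object] + [Right Inner Mid]
  take Mixin1:  [Mixin1 Node Mid Top object] + [Inner Mid object] + [Mid object] + [Inner Mid]
  take Node:  [Node Mid Top object] + [Inner Mid object] + [Mid object] + [Inner Mid]
  take Inner:  [Mid Top object] + [Inner Mid object] + [Mid object] + [Inner Mid]
  take Mid:  [Mid Top object] + [Mid object] + [Mid object] + [Mid]
  take Top:  [Top object] + [object] + [object]
  take object:  [object] + [object] + [object]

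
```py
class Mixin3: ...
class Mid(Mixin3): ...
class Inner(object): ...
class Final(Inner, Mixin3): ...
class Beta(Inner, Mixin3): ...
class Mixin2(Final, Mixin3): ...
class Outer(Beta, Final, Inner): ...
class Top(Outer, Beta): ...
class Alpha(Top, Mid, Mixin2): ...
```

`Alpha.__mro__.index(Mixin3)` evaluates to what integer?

8

L[Alpha] = Alpha + merge(L[Top], L[Mid], L[Mixin2], [Top Mid Mixin2])
  take Top:  [Top Outer Beta Final Inner Mixin3 object] + [Mid Mixin3 object] + [Mixin2 Final Inner Mixin3 object] + [Top Mid Mixin2]
  take Outer:  [Outer Beta Final Inner Mixin3 object] + [Mid Mixin3 object] + [Mixin2 Final Inner Mixin3 object] + [Mid Mixin2]
  take Beta:  [Beta Final Inner Mixin3 object] + [Mid Mixin3 object] + [Mixin2 Final Inner Mixin3 object] + [Mid Mixin2]
  take Mid:  [Final Inner Mixin3 object] + [Mid Mixin3 object] + [Mixin2 Final Inner Mixin3 object] + [Mid Mixin2]
  take Mixin2:  [Final Inner Mixin3 object] + [Mixin3 object] + [Mixin2 Final Inner Mixin3 object] + [Mixin2]
  take Final:  [Final Inner Mixin3 object] + [Mixin3 object] + [Final Inner Mixin3 object]
  take Inner:  [Inner Mixin3 object] + [Mixin3 object] + [Inner Mixin3 object]
  take Mixin3:  [Mixin3 object] + [Mixin3 object] + [Mixin3 object]
  take object:  [object] + [object] + [object]
MRO: Alpha Top Outer Beta Mid Mixin2 Final Inner Mixin3 object
Mixin3 sits at index 8.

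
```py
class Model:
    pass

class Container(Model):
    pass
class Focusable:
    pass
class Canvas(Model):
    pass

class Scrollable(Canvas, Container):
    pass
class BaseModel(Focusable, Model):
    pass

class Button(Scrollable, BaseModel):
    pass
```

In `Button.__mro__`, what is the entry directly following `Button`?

Scrollable

L[Button] = Button + merge(L[Scrollable], L[BaseModel], [Scrollable BaseModel])
  take Scrollable:  [Scrollable Canvas Container Model object] + [BaseModel Focusable Model object] + [Scrollable BaseModel]
  take Canvas:  [Canvas Container Model object] + [BaseModel Focusable Model object] + [BaseModel]
  take Container:  [Container Model object] + [BaseModel Focusable Model object] + [BaseModel]
  take BaseModel:  [Model object] + [BaseModel Focusable Model object] + [BaseModel]
  take Focusable:  [Model object] + [Focusable Model object]
  take Model:  [Model object] + [Model object]
  take object:  [object] + [object]
MRO: Button Scrollable Canvas Container BaseModel Focusable Model object
Button is at position 0; next is Scrollable.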